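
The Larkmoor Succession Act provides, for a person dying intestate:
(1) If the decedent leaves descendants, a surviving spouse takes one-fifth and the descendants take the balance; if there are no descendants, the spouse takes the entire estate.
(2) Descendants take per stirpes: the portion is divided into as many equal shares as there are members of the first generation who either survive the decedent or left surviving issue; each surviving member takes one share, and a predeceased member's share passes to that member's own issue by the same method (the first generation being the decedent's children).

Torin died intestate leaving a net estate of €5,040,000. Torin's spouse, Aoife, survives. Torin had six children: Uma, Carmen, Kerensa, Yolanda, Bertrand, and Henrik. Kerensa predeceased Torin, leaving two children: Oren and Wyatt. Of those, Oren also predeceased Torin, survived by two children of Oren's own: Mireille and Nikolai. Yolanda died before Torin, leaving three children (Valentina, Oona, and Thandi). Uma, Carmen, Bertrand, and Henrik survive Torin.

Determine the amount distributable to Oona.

Oona receives €224,000.

Aoife takes one-fifth of €5,040,000 = €1,008,000. The remaining €4,032,000 passes to the descendants.
The descendants' portion (€4,032,000) is divided into 6 shares of €672,000: Uma, Carmen, Bertrand, and Henrik each take €672,000; Kerensa's €672,000 share passes to Kerensa's issue; Yolanda's €672,000 share passes to Yolanda's issue.
Kerensa's share (€672,000) is divided into 2 shares of €336,000: Wyatt takes €336,000; Oren's €336,000 share passes to Oren's issue.
Oren's share (€336,000) is divided into 2 shares of €168,000: Mireille and Nikolai each take €168,000.
Yolanda's share (€672,000) is divided into 3 shares of €224,000: Valentina, Oona, and Thandi each take €224,000.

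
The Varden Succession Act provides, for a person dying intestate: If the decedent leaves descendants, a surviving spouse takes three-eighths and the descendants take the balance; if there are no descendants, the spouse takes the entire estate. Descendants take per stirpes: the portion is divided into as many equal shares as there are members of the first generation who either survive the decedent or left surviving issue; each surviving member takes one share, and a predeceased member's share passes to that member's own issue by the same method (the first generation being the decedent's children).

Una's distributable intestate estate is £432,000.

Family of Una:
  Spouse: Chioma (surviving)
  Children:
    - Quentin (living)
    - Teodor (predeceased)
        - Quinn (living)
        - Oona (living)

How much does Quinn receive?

Chioma takes three-eighths of £432,000 = £162,000. The remaining £270,000 passes to the descendants.
The descendants' portion (£270,000) is divided into 2 shares of £135,000: Quentin takes £135,000; Teodor's £135,000 share passes to Teodor's issue.
Teodor's share (£135,000) is divided into 2 shares of £67,500: Quinn and Oona each take £67,500.

Quinn receives £67,500.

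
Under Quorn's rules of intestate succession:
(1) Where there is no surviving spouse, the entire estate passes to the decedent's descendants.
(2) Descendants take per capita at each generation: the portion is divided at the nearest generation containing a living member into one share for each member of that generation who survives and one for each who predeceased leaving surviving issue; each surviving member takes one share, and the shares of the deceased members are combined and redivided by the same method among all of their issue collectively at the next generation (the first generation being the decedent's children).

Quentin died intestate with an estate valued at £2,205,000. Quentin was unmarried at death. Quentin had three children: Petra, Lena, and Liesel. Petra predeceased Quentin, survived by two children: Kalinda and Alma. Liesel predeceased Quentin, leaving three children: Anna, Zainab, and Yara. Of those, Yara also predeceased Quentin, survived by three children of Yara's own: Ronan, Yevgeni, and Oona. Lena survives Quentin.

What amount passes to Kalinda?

The entire £2,205,000 passes to the descendants.
That amount (£2,205,000) is divided at the children's generation into 3 shares of £735,000. Lena takes £735,000. The 2 shares of the deceased (Petra and Liesel) are combined into a pool of £1,470,000.
That pool (£1,470,000) is divided at the grandchildren's generation into 5 shares of £294,000. Kalinda, Alma, Anna, and Zainab each take £294,000. The remaining share for the deceased Yara (£294,000) is carried to the next generation.
That pool (£294,000) is divided at the great-grandchildren's generation equally among Ronan, Yevgeni, and Oona: £98,000 each.

Kalinda receives £294,000.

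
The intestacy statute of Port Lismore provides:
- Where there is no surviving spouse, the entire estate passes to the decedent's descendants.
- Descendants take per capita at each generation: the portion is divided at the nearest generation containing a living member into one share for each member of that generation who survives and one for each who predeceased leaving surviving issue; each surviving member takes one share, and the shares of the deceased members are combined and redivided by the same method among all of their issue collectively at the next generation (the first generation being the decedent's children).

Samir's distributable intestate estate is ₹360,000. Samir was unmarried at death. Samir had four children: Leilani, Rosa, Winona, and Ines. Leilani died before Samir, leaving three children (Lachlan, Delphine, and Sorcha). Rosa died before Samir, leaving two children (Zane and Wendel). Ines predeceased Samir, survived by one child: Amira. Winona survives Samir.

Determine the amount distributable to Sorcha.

Sorcha receives ₹45,000.

The entire ₹360,000 passes to the descendants.
That amount (₹360,000) is divided at the children's generation into 4 shares of ₹90,000. Winona takes ₹90,000. The 3 shares of the deceased (Leilani, Rosa, and Ines) are combined into a pool of ₹270,000.
That pool (₹270,000) is divided at the grandchildren's generation equally among Lachlan, Delphine, Sorcha, Zane, Wendel, and Amira: ₹45,000 each.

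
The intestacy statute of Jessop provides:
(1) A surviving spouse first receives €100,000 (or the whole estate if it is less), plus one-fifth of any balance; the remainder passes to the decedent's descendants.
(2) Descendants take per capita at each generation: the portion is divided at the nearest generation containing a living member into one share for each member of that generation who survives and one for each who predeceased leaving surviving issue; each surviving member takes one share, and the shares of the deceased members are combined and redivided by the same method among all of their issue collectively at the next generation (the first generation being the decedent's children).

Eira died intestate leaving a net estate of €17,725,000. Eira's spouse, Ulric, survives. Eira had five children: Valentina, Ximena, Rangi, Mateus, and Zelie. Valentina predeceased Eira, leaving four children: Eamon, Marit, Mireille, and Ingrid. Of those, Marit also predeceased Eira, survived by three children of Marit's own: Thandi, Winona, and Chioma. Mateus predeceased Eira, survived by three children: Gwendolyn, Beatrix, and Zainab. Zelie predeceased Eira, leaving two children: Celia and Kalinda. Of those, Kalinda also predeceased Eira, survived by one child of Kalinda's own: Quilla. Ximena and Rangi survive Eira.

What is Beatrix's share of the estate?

Beatrix receives €940,000.

Ulric first takes €100,000, leaving a balance of €17,625,000. Ulric then takes one-fifth of the balance (€3,525,000), for a total of €3,625,000. The remaining €14,100,000 passes to the descendants.
The descendants' portion (€14,100,000) is divided at the children's generation into 5 shares of €2,820,000. Ximena and Rangi each take €2,820,000. The 3 shares of the deceased (Valentina, Mateus, and Zelie) are combined into a pool of €8,460,000.
That pool (€8,460,000) is divided at the grandchildren's generation into 9 shares of €940,000. Eamon, Mireille, Ingrid, Gwendolyn, Beatrix, Zainab, and Celia each take €940,000. The 2 shares of the deceased (Marit and Kalinda) are combined into a pool of €1,880,000.
That pool (€1,880,000) is divided at the great-grandchildren's generation equally among Thandi, Winona, Chioma, and Quilla: €470,000 each.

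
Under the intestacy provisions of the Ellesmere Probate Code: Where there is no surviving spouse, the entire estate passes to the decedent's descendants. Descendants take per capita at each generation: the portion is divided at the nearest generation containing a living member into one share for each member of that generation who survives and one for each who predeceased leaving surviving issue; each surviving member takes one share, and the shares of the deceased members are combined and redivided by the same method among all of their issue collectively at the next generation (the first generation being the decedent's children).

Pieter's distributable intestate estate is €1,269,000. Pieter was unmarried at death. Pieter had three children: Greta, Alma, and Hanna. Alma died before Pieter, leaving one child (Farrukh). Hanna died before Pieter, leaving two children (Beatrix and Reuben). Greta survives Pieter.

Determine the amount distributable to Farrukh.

The entire €1,269,000 passes to the descendants.
That amount (€1,269,000) is divided at the children's generation into 3 shares of €423,000. Greta takes €423,000. The 2 shares of the deceased (Alma and Hanna) are combined into a pool of €846,000.
That pool (€846,000) is divided at the grandchildren's generation equally among Farrukh, Beatrix, and Reuben: €282,000 each.

Farrukh receives €282,000.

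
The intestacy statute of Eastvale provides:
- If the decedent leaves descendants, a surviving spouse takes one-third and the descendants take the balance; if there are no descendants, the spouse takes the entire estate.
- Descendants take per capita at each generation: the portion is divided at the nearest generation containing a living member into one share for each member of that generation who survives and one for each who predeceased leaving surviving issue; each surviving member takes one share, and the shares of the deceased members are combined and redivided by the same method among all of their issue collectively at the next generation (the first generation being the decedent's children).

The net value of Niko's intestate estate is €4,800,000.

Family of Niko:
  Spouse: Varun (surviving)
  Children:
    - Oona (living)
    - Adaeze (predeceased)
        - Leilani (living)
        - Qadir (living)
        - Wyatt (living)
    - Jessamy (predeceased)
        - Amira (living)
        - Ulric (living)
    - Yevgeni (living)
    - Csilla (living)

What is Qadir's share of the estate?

Varun takes one-third of €4,800,000 = €1,600,000. The remaining €3,200,000 passes to the descendants.
The descendants' portion (€3,200,000) is divided at the children's generation into 5 shares of €640,000. Oona, Yevgeni, and Csilla each take €640,000. The 2 shares of the deceased (Adaeze and Jessamy) are combined into a pool of €1,280,000.
That pool (€1,280,000) is divided at the grandchildren's generation equally among Leilani, Qadir, Wyatt, Amira, and Ulric: €256,000 each.

Qadir receives €256,000.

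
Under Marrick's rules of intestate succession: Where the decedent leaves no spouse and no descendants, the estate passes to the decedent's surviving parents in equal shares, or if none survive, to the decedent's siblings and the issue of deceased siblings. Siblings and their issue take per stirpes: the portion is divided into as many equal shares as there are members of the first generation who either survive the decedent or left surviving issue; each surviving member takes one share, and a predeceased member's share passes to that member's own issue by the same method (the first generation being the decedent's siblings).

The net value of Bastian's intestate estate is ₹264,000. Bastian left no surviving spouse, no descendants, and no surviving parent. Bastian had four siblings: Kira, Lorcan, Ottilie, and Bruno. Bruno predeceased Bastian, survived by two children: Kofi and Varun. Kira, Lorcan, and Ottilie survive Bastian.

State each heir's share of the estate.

The entire ₹264,000 passes to the siblings and their issue.
That amount (₹264,000) is divided into 4 shares of ₹66,000: Kira, Lorcan, and Ottilie each take ₹66,000; Bruno's ₹66,000 share passes to Bruno's issue.
Bruno's share (₹66,000) is divided into 2 shares of ₹33,000: Kofi and Varun each take ₹33,000.

Kira: ₹66,000; Lorcan: ₹66,000; Ottilie: ₹66,000; Kofi: ₹33,000; Varun: ₹33,000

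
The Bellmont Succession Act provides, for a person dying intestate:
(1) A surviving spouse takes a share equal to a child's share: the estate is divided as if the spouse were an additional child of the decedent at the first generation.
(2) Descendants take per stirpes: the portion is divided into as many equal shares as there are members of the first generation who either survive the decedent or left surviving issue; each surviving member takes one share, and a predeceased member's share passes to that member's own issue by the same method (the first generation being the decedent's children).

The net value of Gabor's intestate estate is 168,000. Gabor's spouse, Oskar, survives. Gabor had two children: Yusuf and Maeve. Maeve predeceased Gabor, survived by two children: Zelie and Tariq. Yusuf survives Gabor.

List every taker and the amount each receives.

Oskar: 56,000; Yusuf: 56,000; Zelie: 28,000; Tariq: 28,000

The spouse counts as an additional share at the children's level, so there are 3 primary shares of 56,000. Oskar takes one such share (56,000).
The children's combined portion (112,000) is divided into 2 shares of 56,000: Yusuf takes 56,000; Maeve's 56,000 share passes to Maeve's issue.
Maeve's share (56,000) is divided into 2 shares of 28,000: Zelie and Tariq each take 28,000.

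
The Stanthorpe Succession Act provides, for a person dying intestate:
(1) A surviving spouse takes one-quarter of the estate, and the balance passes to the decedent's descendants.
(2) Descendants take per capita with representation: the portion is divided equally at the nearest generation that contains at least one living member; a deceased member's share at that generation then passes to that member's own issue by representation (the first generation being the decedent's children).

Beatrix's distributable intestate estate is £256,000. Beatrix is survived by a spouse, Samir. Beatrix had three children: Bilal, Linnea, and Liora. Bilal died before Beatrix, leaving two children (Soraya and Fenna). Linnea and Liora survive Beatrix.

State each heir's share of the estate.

Samir: £64,000; Soraya: £32,000; Fenna: £32,000; Linnea: £64,000; Liora: £64,000

Samir takes one-quarter of £256,000 = £64,000. The remaining £192,000 passes to the descendants.
The descendants' portion (£192,000) is divided into 3 shares of £64,000: Linnea and Liora each take £64,000; Bilal's £64,000 share passes to Bilal's issue.
Bilal's share (£64,000) is divided into 2 shares of £32,000: Soraya and Fenna each take £32,000.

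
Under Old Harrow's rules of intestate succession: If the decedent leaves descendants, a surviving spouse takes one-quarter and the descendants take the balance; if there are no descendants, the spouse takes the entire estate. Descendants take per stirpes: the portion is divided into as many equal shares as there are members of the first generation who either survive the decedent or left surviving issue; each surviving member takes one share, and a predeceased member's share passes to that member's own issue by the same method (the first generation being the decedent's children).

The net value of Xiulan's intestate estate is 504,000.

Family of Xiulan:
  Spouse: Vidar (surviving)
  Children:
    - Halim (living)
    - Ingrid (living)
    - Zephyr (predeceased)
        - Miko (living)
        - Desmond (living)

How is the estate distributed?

Vidar: 126,000; Halim: 126,000; Ingrid: 126,000; Miko: 63,000; Desmond: 63,000

Vidar takes one-quarter of 504,000 = 126,000. The remaining 378,000 passes to the descendants.
The descendants' portion (378,000) is divided into 3 shares of 126,000: Halim and Ingrid each take 126,000; Zephyr's 126,000 share passes to Zephyr's issue.
Zephyr's share (126,000) is divided into 2 shares of 63,000: Miko and Desmond each take 63,000.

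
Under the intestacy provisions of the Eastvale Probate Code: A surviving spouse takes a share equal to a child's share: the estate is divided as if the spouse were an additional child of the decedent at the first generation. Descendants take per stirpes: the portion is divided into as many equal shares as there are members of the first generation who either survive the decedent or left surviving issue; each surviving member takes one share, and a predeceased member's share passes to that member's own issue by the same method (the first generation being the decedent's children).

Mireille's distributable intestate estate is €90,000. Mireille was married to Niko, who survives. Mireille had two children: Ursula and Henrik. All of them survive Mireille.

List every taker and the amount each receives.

Niko: €30,000; Ursula: €30,000; Henrik: €30,000

The spouse counts as an additional share at the children's level, so there are 3 primary shares of €30,000. Niko takes one such share (€30,000).
The children's combined portion (€60,000) is divided into 2 shares of €30,000: Ursula and Henrik each take €30,000.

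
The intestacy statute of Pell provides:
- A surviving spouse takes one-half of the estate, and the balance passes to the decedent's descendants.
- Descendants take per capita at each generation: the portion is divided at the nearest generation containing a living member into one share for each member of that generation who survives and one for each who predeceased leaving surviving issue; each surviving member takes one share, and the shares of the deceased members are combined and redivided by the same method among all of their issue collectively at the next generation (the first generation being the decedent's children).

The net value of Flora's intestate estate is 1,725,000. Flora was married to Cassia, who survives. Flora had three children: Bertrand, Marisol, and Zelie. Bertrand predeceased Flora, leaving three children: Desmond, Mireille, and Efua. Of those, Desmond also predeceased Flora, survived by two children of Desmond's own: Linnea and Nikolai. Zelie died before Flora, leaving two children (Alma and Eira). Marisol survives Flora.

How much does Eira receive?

Eira receives 115,000.

Cassia takes one-half of 1,725,000 = 862,500. The remaining 862,500 passes to the descendants.
The descendants' portion (862,500) is divided at the children's generation into 3 shares of 287,500. Marisol takes 287,500. The 2 shares of the deceased (Bertrand and Zelie) are combined into a pool of 575,000.
That pool (575,000) is divided at the grandchildren's generation into 5 shares of 115,000. Mireille, Efua, Alma, and Eira each take 115,000. The remaining share for the deceased Desmond (115,000) is carried to the next generation.
That pool (115,000) is divided at the great-grandchildren's generation equally among Linnea and Nikolai: 57,500 each.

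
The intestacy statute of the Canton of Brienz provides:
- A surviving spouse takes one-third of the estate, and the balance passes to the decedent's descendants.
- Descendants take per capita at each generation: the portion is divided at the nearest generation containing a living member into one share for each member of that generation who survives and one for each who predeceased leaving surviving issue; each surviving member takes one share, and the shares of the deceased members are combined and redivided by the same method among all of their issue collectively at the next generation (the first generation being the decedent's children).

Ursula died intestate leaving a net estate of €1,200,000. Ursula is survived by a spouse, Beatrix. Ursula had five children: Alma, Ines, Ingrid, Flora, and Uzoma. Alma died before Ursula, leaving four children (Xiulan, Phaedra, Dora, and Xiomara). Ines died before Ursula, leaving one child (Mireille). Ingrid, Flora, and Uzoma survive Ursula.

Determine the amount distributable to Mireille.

Beatrix takes one-third of €1,200,000 = €400,000. The remaining €800,000 passes to the descendants.
The descendants' portion (€800,000) is divided at the children's generation into 5 shares of €160,000. Ingrid, Flora, and Uzoma each take €160,000. The 2 shares of the deceased (Alma and Ines) are combined into a pool of €320,000.
That pool (€320,000) is divided at the grandchildren's generation equally among Xiulan, Phaedra, Dora, Xiomara, and Mireille: €64,000 each.

Mireille receives €64,000.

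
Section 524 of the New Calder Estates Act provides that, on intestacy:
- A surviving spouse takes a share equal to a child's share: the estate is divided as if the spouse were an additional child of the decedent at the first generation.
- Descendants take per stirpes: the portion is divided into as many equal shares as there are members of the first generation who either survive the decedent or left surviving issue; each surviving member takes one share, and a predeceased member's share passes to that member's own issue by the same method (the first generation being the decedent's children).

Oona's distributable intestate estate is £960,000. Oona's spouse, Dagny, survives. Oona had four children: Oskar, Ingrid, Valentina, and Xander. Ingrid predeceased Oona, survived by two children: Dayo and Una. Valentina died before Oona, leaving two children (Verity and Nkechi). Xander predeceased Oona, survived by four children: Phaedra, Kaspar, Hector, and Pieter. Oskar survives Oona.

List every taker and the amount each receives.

The spouse counts as an additional share at the children's level, so there are 5 primary shares of £192,000. Dagny takes one such share (£192,000).
The children's combined portion (£768,000) is divided into 4 shares of £192,000: Oskar takes £192,000; Ingrid's £192,000 share passes to Ingrid's issue; Valentina's £192,000 share passes to Valentina's issue; Xander's £192,000 share passes to Xander's issue.
Ingrid's share (£192,000) is divided into 2 shares of £96,000: Dayo and Una each take £96,000.
Valentina's share (£192,000) is divided into 2 shares of £96,000: Verity and Nkechi each take £96,000.
Xander's share (£192,000) is divided into 4 shares of £48,000: Phaedra, Kaspar, Hector, and Pieter each take £48,000.

Dagny: £192,000; Oskar: £192,000; Dayo: £96,000; Una: £96,000; Verity: £96,000; Nkechi: £96,000; Phaedra: £48,000; Kaspar: £48,000; Hector: £48,000; Pieter: £48,000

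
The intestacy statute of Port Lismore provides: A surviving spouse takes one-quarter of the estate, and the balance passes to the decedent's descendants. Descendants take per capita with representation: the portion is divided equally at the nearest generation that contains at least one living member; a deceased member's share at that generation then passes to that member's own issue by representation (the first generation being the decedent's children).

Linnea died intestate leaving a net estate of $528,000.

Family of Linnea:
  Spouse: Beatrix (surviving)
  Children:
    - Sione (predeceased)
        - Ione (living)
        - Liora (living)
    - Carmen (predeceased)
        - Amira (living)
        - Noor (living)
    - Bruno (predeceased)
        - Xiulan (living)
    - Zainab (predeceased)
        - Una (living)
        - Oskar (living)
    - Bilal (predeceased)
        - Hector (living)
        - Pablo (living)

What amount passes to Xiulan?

Xiulan receives $44,000.

Beatrix takes one-quarter of $528,000 = $132,000. The remaining $396,000 passes to the descendants.
No child survives, so the initial division is made at the grandchildren's generation.
The descendants' portion ($396,000) is divided into 9 shares of $44,000: Ione, Liora, Amira, Noor, Xiulan, Una, Oskar, Hector, and Pablo each take $44,000.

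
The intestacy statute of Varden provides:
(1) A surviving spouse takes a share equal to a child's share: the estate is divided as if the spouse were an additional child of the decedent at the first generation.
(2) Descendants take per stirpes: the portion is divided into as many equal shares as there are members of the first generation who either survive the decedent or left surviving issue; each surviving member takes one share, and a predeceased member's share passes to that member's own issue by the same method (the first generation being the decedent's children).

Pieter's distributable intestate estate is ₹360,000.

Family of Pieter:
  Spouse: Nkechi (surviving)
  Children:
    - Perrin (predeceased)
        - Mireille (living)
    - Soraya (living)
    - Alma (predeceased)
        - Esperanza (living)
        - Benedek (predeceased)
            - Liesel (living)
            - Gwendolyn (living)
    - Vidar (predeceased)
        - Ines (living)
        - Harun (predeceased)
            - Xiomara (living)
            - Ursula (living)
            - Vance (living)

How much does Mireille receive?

The spouse counts as an additional share at the children's level, so there are 5 primary shares of ₹72,000. Nkechi takes one such share (₹72,000).
The children's combined portion (₹288,000) is divided into 4 shares of ₹72,000: Soraya takes ₹72,000; Perrin's ₹72,000 share passes to Perrin's issue; Alma's ₹72,000 share passes to Alma's issue; Vidar's ₹72,000 share passes to Vidar's issue.
Perrin's share (₹72,000) passes entirely to Mireille.
Alma's share (₹72,000) is divided into 2 shares of ₹36,000: Esperanza takes ₹36,000; Benedek's ₹36,000 share passes to Benedek's issue.
Benedek's share (₹36,000) is divided into 2 shares of ₹18,000: Liesel and Gwendolyn each take ₹18,000.
Vidar's share (₹72,000) is divided into 2 shares of ₹36,000: Ines takes ₹36,000; Harun's ₹36,000 share passes to Harun's issue.
Harun's share (₹36,000) is divided into 3 shares of ₹12,000: Xiomara, Ursula, and Vance each take ₹12,000.

Mireille receives ₹72,000.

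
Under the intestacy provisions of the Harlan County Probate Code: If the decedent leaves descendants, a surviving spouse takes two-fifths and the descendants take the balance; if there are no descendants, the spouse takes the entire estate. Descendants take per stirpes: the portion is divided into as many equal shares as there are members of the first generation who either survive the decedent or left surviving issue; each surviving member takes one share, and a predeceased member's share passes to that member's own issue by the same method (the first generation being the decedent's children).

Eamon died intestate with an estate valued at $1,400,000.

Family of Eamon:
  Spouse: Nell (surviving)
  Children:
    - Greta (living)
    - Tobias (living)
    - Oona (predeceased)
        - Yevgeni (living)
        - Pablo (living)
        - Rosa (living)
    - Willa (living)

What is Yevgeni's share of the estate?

Nell takes two-fifths of $1,400,000 = $560,000. The remaining $840,000 passes to the descendants.
The descendants' portion ($840,000) is divided into 4 shares of $210,000: Greta, Tobias, and Willa each take $210,000; Oona's $210,000 share passes to Oona's issue.
Oona's share ($210,000) is divided into 3 shares of $70,000: Yevgeni, Pablo, and Rosa each take $70,000.

Yevgeni receives $70,000.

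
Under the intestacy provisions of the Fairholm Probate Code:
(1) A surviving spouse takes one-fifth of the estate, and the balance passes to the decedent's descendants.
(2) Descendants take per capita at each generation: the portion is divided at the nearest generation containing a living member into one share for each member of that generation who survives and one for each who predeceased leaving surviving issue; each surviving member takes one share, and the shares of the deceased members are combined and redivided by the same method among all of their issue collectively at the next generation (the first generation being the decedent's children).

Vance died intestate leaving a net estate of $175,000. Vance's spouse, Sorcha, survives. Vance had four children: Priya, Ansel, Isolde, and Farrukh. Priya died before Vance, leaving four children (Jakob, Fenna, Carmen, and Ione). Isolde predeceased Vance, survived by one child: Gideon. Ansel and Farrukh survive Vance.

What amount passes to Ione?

Sorcha takes one-fifth of $175,000 = $35,000. The remaining $140,000 passes to the descendants.
The descendants' portion ($140,000) is divided at the children's generation into 4 shares of $35,000. Ansel and Farrukh each take $35,000. The 2 shares of the deceased (Priya and Isolde) are combined into a pool of $70,000.
That pool ($70,000) is divided at the grandchildren's generation equally among Jakob, Fenna, Carmen, Ione, and Gideon: $14,000 each.

Ione receives $14,000.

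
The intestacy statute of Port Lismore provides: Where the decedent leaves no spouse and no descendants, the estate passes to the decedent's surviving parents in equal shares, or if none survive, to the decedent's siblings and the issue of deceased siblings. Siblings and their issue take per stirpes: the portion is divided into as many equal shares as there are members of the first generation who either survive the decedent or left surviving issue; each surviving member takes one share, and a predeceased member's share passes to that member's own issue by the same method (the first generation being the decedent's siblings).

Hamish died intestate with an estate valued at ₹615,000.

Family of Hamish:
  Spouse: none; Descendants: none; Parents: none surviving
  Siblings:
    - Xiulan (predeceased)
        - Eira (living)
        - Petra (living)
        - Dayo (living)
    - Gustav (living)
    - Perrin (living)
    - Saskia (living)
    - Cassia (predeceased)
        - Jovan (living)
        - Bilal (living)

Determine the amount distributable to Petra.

Petra receives ₹41,000.

The entire ₹615,000 passes to the siblings and their issue.
That amount (₹615,000) is divided into 5 shares of ₹123,000: Gustav, Perrin, and Saskia each take ₹123,000; Xiulan's ₹123,000 share passes to Xiulan's issue; Cassia's ₹123,000 share passes to Cassia's issue.
Xiulan's share (₹123,000) is divided into 3 shares of ₹41,000: Eira, Petra, and Dayo each take ₹41,000.
Cassia's share (₹123,000) is divided into 2 shares of ₹61,500: Jovan and Bilal each take ₹61,500.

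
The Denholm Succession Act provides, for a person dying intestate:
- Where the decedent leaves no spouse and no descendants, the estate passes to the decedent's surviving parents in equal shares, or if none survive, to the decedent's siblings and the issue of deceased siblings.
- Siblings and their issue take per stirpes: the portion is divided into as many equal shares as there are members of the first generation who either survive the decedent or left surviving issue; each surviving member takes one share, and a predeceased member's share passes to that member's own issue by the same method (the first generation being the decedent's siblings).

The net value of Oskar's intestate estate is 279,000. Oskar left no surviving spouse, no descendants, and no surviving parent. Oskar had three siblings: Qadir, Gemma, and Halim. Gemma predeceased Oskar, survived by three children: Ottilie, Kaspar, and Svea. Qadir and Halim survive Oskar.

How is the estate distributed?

The entire 279,000 passes to the siblings and their issue.
That amount (279,000) is divided into 3 shares of 93,000: Qadir and Halim each take 93,000; Gemma's 93,000 share passes to Gemma's issue.
Gemma's share (93,000) is divided into 3 shares of 31,000: Ottilie, Kaspar, and Svea each take 31,000.

Qadir: 93,000; Ottilie: 31,000; Kaspar: 31,000; Svea: 31,000; Halim: 93,000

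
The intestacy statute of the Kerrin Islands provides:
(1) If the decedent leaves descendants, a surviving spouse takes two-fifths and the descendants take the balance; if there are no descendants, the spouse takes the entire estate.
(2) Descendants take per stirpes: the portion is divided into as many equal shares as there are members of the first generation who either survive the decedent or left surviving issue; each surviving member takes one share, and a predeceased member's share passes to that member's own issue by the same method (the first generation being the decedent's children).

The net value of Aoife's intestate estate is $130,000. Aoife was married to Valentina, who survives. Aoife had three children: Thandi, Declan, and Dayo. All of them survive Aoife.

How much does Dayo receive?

Valentina takes two-fifths of $130,000 = $52,000. The remaining $78,000 passes to the descendants.
The descendants' portion ($78,000) is divided into 3 shares of $26,000: Thandi, Declan, and Dayo each take $26,000.

Dayo receives $26,000.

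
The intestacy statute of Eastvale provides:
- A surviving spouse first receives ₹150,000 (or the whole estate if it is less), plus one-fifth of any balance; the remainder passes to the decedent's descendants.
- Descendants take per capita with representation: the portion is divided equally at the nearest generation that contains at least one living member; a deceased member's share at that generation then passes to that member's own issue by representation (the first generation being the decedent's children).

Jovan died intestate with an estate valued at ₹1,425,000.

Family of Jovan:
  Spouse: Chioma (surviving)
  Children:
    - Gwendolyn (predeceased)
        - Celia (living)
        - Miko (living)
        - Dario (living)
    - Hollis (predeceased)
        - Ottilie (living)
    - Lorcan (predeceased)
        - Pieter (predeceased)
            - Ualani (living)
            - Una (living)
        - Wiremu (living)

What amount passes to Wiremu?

Wiremu receives ₹170,000.

Chioma first takes ₹150,000, leaving a balance of ₹1,275,000. Chioma then takes one-fifth of the balance (₹255,000), for a total of ₹405,000. The remaining ₹1,020,000 passes to the descendants.
No child survives, so the initial division is made at the grandchildren's generation.
The descendants' portion (₹1,020,000) is divided into 6 shares of ₹170,000: Celia, Miko, Dario, Ottilie, and Wiremu each take ₹170,000; Pieter's ₹170,000 share passes to Pieter's issue.
Pieter's share (₹170,000) is divided into 2 shares of ₹85,000: Ualani and Una each take ₹85,000.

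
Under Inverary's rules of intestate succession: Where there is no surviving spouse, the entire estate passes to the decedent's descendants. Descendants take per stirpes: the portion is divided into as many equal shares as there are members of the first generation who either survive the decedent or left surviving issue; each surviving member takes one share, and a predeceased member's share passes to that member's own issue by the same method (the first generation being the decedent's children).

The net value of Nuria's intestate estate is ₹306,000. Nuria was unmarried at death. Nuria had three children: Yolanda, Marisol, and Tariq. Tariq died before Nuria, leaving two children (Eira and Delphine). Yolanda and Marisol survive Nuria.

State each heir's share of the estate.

The entire ₹306,000 passes to the descendants.
That amount (₹306,000) is divided into 3 shares of ₹102,000: Yolanda and Marisol each take ₹102,000; Tariq's ₹102,000 share passes to Tariq's issue.
Tariq's share (₹102,000) is divided into 2 shares of ₹51,000: Eira and Delphine each take ₹51,000.

Yolanda: ₹102,000; Marisol: ₹102,000; Eira: ₹51,000; Delphine: ₹51,000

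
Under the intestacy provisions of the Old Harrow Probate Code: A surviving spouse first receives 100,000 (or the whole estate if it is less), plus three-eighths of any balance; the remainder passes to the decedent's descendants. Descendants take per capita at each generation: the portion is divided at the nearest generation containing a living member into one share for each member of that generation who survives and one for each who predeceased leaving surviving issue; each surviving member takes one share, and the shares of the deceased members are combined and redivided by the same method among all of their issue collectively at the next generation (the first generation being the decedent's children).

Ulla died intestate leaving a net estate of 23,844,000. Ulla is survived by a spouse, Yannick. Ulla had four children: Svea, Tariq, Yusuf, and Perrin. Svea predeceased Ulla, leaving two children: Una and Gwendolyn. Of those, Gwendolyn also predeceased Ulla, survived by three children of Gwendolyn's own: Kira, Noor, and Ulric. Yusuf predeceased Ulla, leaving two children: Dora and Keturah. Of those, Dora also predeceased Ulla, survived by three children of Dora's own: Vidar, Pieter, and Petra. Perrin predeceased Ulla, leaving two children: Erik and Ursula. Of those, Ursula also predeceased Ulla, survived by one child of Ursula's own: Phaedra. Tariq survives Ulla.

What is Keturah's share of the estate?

Yannick first takes 100,000, leaving a balance of 23,744,000. Yannick then takes three-eighths of the balance (8,904,000), for a total of 9,004,000. The remaining 14,840,000 passes to the descendants.
The descendants' portion (14,840,000) is divided at the children's generation into 4 shares of 3,710,000. Tariq takes 3,710,000. The 3 shares of the deceased (Svea, Yusuf, and Perrin) are combined into a pool of 11,130,000.
That pool (11,130,000) is divided at the grandchildren's generation into 6 shares of 1,855,000. Una, Keturah, and Erik each take 1,855,000. The 3 shares of the deceased (Gwendolyn, Dora, and Ursula) are combined into a pool of 5,565,000.
That pool (5,565,000) is divided at the great-grandchildren's generation equally among Kira, Noor, Ulric, Vidar, Pieter, Petra, and Phaedra: 795,000 each.

Keturah receives 1,855,000.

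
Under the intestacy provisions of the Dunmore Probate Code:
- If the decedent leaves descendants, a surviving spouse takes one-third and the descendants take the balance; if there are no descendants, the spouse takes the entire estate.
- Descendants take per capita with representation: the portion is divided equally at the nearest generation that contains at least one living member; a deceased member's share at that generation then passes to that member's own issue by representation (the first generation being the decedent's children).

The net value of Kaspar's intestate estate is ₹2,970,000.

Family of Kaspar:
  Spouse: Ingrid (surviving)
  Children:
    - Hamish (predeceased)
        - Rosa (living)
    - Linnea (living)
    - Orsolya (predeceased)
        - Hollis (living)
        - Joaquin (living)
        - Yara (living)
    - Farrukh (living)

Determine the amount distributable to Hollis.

Ingrid takes one-third of ₹2,970,000 = ₹990,000. The remaining ₹1,980,000 passes to the descendants.
The descendants' portion (₹1,980,000) is divided into 4 shares of ₹495,000: Linnea and Farrukh each take ₹495,000; Hamish's ₹495,000 share passes to Hamish's issue; Orsolya's ₹495,000 share passes to Orsolya's issue.
Hamish's share (₹495,000) passes entirely to Rosa.
Orsolya's share (₹495,000) is divided into 3 shares of ₹165,000: Hollis, Joaquin, and Yara each take ₹165,000.

Hollis receives ₹165,000.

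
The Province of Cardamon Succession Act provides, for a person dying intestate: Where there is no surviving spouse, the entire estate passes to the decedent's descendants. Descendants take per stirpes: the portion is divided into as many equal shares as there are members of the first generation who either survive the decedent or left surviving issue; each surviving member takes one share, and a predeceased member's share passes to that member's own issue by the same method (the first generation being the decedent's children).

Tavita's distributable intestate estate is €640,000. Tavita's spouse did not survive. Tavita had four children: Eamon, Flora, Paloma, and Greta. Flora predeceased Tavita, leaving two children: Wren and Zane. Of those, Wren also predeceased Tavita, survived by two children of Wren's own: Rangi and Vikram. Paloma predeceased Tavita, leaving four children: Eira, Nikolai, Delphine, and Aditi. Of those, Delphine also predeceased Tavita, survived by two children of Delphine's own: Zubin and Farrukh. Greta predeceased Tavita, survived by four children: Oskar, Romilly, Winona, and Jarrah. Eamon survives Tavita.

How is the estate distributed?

The entire €640,000 passes to the descendants.
That amount (€640,000) is divided into 4 shares of €160,000: Eamon takes €160,000; Flora's €160,000 share passes to Flora's issue; Paloma's €160,000 share passes to Paloma's issue; Greta's €160,000 share passes to Greta's issue.
Flora's share (€160,000) is divided into 2 shares of €80,000: Zane takes €80,000; Wren's €80,000 share passes to Wren's issue.
Wren's share (€80,000) is divided into 2 shares of €40,000: Rangi and Vikram each take €40,000.
Paloma's share (€160,000) is divided into 4 shares of €40,000: Eira, Nikolai, and Aditi each take €40,000; Delphine's €40,000 share passes to Delphine's issue.
Delphine's share (€40,000) is divided into 2 shares of €20,000: Zubin and Farrukh each take €20,000.
Greta's share (€160,000) is divided into 4 shares of €40,000: Oskar, Romilly, Winona, and Jarrah each take €40,000.

Eamon: €160,000; Rangi: €40,000; Vikram: €40,000; Zane: €80,000; Eira: €40,000; Nikolai: €40,000; Zubin: €20,000; Farrukh: €20,000; Aditi: €40,000; Oskar: €40,000; Romilly: €40,000; Winona: €40,000; Jarrah: €40,000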